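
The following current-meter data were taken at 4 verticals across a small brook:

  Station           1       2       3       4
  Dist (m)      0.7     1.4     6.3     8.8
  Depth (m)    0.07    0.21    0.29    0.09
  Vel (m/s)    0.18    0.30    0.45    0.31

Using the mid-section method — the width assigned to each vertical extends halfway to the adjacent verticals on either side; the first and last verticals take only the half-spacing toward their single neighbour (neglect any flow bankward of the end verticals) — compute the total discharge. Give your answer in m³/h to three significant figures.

w_1 = (1.4 − 0.7)/2 = 0.35 m; q_1 = 0.18 × 0.07 × 0.35 = 0.004410 m³/s
w_2 = (6.3 − 0.7)/2 = 2.8 m; q_2 = 0.30 × 0.21 × 2.8 = 0.1764 m³/s
w_3 = (8.8 − 1.4)/2 = 3.7 m; q_3 = 0.45 × 0.29 × 3.7 = 0.4829 m³/s
w_4 = (8.8 − 6.3)/2 = 1.25 m; q_4 = 0.31 × 0.09 × 1.25 = 0.03488 m³/s
Q = Σ qᵢ = 0.6985 m³/s
= 0.6985 × 3600 = 2515 m³/h

2510 m³/h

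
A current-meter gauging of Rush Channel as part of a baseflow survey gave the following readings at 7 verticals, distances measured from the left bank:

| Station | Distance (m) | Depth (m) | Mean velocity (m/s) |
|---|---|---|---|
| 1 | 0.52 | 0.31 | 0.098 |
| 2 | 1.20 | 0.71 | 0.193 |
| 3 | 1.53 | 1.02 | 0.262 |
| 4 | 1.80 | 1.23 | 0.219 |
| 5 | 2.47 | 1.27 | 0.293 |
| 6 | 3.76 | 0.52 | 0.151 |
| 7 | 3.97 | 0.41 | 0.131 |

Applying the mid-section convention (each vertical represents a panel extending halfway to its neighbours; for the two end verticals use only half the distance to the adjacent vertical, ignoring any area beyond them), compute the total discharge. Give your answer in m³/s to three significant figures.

w_1 = (1.20 − 0.52)/2 = 0.34 m; q_1 = 0.098 × 0.31 × 0.34 = 0.01033 m³/s
w_2 = (1.53 − 0.52)/2 = 0.505 m; q_2 = 0.193 × 0.71 × 0.505 = 0.06920 m³/s
w_3 = (1.80 − 1.20)/2 = 0.3 m; q_3 = 0.262 × 1.02 × 0.3 = 0.08017 m³/s
w_4 = (2.47 − 1.53)/2 = 0.47 m; q_4 = 0.219 × 1.23 × 0.47 = 0.1266 m³/s
w_5 = (3.76 − 1.80)/2 = 0.98 m; q_5 = 0.293 × 1.27 × 0.98 = 0.3647 m³/s
w_6 = (3.97 − 2.47)/2 = 0.75 m; q_6 = 0.151 × 0.52 × 0.75 = 0.05889 m³/s
w_7 = (3.97 − 3.76)/2 = 0.105 m; q_7 = 0.131 × 0.41 × 0.105 = 0.005640 m³/s
Q = Σ qᵢ = 0.7155 m³/s

0.716 m³/s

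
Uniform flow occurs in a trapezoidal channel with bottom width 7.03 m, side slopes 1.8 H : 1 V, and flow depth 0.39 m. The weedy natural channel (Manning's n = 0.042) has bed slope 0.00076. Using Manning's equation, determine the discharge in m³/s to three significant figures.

0.981 m³/s

A = (b + z·y)·y = (7.03 + 1.8×0.39)×0.39 = 3.015 m²
P = b + 2y√(1+z²) = 7.03 + 2×0.39×√(1+1.8²) = 8.636 m
R = A/P = 3.015/8.636 = 0.3492 m
Q = (1/n)·A·R^(2/3)·S^(1/2) = (1/0.042) × 3.015 × 0.3492^(2/3) × 0.00076^(1/2) = 0.9815 m³/s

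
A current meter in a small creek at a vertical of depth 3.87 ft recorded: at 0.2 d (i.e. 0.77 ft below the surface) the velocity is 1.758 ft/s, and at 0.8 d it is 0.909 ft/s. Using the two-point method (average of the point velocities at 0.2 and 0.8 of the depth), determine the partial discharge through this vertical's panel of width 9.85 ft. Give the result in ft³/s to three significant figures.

50.8 ft³/s

v̄ = (1.758 + 0.909) / 2 = 1.334 ft/s
q = v̄ × d × w = 1.334 × 3.87 × 9.85 = 50.83 ft³/s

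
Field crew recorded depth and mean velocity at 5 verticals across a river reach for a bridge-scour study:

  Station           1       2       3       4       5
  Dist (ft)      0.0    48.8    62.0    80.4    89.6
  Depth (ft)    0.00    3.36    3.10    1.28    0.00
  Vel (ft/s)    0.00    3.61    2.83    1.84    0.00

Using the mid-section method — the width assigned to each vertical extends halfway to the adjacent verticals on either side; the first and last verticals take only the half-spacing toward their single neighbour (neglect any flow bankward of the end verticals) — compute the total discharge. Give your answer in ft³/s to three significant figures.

w_2 = (62.0 − 0.0)/2 = 31 ft; q_2 = 3.61 × 3.36 × 31 = 376.0 ft³/s
w_3 = (80.4 − 48.8)/2 = 15.8 ft; q_3 = 2.83 × 3.10 × 15.8 = 138.6 ft³/s
w_4 = (89.6 − 62.0)/2 = 13.8 ft; q_4 = 1.84 × 1.28 × 13.8 = 32.50 ft³/s
Stations 1, 5 contribute zero (depth or velocity is 0).
Q = Σ qᵢ = 547.1 ft³/s

547 ft³/s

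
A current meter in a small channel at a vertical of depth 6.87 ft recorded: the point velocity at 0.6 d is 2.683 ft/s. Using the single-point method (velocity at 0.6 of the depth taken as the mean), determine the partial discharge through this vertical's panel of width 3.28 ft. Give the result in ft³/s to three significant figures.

60.5 ft³/s

v̄ = v₀.₆ = 2.683 ft/s
q = v̄ × d × w = 2.683 × 6.87 × 3.28 = 60.46 ft³/s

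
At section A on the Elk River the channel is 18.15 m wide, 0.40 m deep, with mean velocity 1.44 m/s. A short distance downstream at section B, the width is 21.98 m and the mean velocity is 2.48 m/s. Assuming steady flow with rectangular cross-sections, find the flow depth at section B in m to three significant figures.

Q = A₁V₁ = (18.15×0.40) × 1.44 = 10.45 m³/s
d₂ = Q/(b₂ V₂) = 10.45/(21.98×2.48) = 0.1918 m

0.192 m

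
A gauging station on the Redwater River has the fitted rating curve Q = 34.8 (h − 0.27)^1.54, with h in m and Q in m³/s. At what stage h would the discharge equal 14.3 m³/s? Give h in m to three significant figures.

h − h₀ = (Q/C)^(1/b) = (14.3/34.8)^(1/1.54) = 0.5613 m
h = 0.27 + 0.5613 = 0.8313 m

0.831 m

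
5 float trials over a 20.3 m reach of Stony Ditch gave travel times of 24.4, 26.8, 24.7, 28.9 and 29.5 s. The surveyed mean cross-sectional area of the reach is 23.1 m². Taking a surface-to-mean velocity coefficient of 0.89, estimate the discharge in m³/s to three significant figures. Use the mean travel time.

t̄ = (24.4 + 26.8 + 24.7 + 28.9 + 29.5) / 5 = 26.86 s
v_surface = L / t̄ = 20.3 / 26.86 = 0.7558 m/s
v_mean = 0.89 × 0.7558 = 0.6726 m/s
Q = A × v_mean = 23.1 × 0.6726 = 15.54 m³/s

15.5 m³/s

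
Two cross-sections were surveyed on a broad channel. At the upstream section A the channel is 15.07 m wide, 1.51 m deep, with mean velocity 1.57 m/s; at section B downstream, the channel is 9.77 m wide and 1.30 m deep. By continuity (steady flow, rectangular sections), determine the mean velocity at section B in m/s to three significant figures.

2.81 m/s

Q = A₁V₁ = (15.07×1.51) × 1.57 = 35.73 m³/s
A₂ = 9.77 × 1.30 = 12.70 m²
V₂ = Q/A₂ = 35.73/12.70 = 2.813 m/s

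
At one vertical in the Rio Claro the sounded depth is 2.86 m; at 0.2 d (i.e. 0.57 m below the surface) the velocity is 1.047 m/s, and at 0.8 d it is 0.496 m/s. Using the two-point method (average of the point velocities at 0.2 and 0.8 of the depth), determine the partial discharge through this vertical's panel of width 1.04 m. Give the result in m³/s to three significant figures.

2.29 m³/s

v̄ = (1.047 + 0.496) / 2 = 0.7715 m/s
q = v̄ × d × w = 0.7715 × 2.86 × 1.04 = 2.295 m³/s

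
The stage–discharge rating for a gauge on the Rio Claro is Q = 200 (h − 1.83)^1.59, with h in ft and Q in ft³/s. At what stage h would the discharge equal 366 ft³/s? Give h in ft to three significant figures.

3.29 ft

h − h₀ = (Q/C)^(1/b) = (366/200)^(1/1.59) = 1.462 ft
h = 1.83 + 1.462 = 3.292 ft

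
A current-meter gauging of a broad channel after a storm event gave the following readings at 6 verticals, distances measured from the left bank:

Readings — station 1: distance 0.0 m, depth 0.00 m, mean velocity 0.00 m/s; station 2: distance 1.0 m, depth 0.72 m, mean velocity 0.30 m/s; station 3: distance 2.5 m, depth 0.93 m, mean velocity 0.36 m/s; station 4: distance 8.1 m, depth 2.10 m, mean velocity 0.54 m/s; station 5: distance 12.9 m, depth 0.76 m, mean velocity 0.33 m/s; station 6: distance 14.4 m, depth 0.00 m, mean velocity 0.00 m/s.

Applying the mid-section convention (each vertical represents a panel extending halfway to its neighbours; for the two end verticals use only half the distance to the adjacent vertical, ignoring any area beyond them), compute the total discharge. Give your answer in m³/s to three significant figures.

w_2 = (2.5 − 0.0)/2 = 1.25 m; q_2 = 0.30 × 0.72 × 1.25 = 0.2700 m³/s
w_3 = (8.1 − 1.0)/2 = 3.55 m; q_3 = 0.36 × 0.93 × 3.55 = 1.189 m³/s
w_4 = (12.9 − 2.5)/2 = 5.2 m; q_4 = 0.54 × 2.10 × 5.2 = 5.897 m³/s
w_5 = (14.4 − 8.1)/2 = 3.15 m; q_5 = 0.33 × 0.76 × 3.15 = 0.7900 m³/s
Stations 1, 6 contribute zero (depth or velocity is 0).
Q = Σ qᵢ = 8.145 m³/s

8.15 m³/s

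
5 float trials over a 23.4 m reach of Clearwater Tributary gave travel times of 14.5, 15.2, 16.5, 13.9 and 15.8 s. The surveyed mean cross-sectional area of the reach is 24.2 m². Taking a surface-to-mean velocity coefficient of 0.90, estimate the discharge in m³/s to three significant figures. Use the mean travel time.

33.6 m³/s

t̄ = (14.5 + 15.2 + 16.5 + 13.9 + 15.8) / 5 = 15.18 s
v_surface = L / t̄ = 23.4 / 15.18 = 1.542 m/s
v_mean = 0.90 × 1.542 = 1.387 m/s
Q = A × v_mean = 24.2 × 1.387 = 33.57 m³/s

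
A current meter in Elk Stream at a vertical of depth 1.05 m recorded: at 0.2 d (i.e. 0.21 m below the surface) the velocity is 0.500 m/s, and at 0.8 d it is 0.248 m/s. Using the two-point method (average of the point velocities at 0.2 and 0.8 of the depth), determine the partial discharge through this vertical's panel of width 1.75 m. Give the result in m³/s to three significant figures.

0.687 m³/s

v̄ = (0.500 + 0.248) / 2 = 0.3740 m/s
q = v̄ × d × w = 0.3740 × 1.05 × 1.75 = 0.6872 m³/s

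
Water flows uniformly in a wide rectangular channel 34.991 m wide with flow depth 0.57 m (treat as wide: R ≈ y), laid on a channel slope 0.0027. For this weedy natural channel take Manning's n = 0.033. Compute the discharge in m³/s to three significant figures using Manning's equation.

21.6 m³/s

A = b·y = 34.991 × 0.57 = 19.94 m²
Wide channel: R ≈ y = 0.57 m
Q = (1/n)·A·R^(2/3)·S^(1/2) = (1/0.033) × 19.94 × 0.5700^(2/3) × 0.0027^(1/2) = 21.59 m³/s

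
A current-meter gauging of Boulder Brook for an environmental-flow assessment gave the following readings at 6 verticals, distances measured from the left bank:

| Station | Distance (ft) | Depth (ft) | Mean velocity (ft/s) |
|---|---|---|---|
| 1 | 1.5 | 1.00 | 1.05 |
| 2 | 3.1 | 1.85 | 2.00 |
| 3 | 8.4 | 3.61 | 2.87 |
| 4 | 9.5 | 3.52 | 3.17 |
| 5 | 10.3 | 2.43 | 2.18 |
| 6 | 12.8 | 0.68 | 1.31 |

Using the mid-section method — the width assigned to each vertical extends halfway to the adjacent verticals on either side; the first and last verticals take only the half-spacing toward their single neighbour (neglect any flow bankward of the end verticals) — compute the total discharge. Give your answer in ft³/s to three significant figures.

w_1 = (3.1 − 1.5)/2 = 0.8 ft; q_1 = 1.05 × 1.00 × 0.8 = 0.8400 ft³/s
w_2 = (8.4 − 1.5)/2 = 3.45 ft; q_2 = 2.00 × 1.85 × 3.45 = 12.77 ft³/s
w_3 = (9.5 − 3.1)/2 = 3.2 ft; q_3 = 2.87 × 3.61 × 3.2 = 33.15 ft³/s
w_4 = (10.3 − 8.4)/2 = 0.95 ft; q_4 = 3.17 × 3.52 × 0.95 = 10.60 ft³/s
w_5 = (12.8 − 9.5)/2 = 1.65 ft; q_5 = 2.18 × 2.43 × 1.65 = 8.741 ft³/s
w_6 = (12.8 − 10.3)/2 = 1.25 ft; q_6 = 1.31 × 0.68 × 1.25 = 1.114 ft³/s
Q = Σ qᵢ = 67.21 ft³/s

67.2 ft³/s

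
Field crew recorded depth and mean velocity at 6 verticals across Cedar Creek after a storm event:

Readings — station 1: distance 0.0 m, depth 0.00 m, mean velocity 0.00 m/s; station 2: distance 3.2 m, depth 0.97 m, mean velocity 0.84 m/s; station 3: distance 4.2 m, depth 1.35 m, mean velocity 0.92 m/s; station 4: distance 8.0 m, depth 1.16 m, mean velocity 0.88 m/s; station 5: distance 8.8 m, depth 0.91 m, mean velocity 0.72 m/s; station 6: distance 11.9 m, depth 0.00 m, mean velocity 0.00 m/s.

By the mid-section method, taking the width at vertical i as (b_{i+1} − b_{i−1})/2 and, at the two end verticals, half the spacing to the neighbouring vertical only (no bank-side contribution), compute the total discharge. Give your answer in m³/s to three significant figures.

w_2 = (4.2 − 0.0)/2 = 2.1 m; q_2 = 0.84 × 0.97 × 2.1 = 1.711 m³/s
w_3 = (8.0 − 3.2)/2 = 2.4 m; q_3 = 0.92 × 1.35 × 2.4 = 2.981 m³/s
w_4 = (8.8 − 4.2)/2 = 2.3 m; q_4 = 0.88 × 1.16 × 2.3 = 2.348 m³/s
w_5 = (11.9 − 8.0)/2 = 1.95 m; q_5 = 0.72 × 0.91 × 1.95 = 1.278 m³/s
Stations 1, 6 contribute zero (depth or velocity is 0).
Q = Σ qᵢ = 8.317 m³/s

8.32 m³/s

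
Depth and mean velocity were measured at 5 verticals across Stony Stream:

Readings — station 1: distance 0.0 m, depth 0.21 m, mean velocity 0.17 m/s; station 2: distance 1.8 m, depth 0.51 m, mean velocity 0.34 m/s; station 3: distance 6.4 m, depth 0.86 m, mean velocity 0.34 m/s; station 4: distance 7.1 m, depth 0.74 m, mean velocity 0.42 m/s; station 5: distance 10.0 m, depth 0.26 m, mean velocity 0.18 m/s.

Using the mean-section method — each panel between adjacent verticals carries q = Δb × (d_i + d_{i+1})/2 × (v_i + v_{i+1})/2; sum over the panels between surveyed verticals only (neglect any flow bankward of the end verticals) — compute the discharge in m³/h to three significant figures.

6780 m³/h

Panel 1-2: Δb = 1.8 m, d̄ = (0.21+0.51)/2 = 0.36, v̄ = (0.17+0.34)/2 = 0.255 → q = 1.8×0.36×0.255 = 0.1652 m³/s
Panel 2-3: Δb = 4.6 m, d̄ = (0.51+0.86)/2 = 0.685, v̄ = (0.34+0.34)/2 = 0.34 → q = 4.6×0.685×0.34 = 1.071 m³/s
Panel 3-4: Δb = 0.7 m, d̄ = (0.86+0.74)/2 = 0.8, v̄ = (0.34+0.42)/2 = 0.38 → q = 0.7×0.8×0.38 = 0.2128 m³/s
Panel 4-5: Δb = 2.9 m, d̄ = (0.74+0.26)/2 = 0.5, v̄ = (0.42+0.18)/2 = 0.3 → q = 2.9×0.5×0.3 = 0.4350 m³/s
Q = Σ q = 1.884 m³/s
= 1.884 × 3600 = 6784 m³/h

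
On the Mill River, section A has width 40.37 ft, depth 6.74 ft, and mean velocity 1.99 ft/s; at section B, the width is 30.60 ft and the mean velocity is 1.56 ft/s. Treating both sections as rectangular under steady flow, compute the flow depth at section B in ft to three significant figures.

11.3 ft

Q = A₁V₁ = (40.37×6.74) × 1.99 = 541.5 ft³/s
d₂ = Q/(b₂ V₂) = 541.5/(30.60×1.56) = 11.34 ft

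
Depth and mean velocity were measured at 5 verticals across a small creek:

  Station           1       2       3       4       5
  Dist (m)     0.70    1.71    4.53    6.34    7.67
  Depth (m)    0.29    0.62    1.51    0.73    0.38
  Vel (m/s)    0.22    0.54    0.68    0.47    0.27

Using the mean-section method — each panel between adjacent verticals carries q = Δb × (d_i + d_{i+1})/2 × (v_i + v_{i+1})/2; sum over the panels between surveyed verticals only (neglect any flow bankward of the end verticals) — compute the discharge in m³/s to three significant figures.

3.45 m³/s

Panel 1-2: Δb = 1.01 m, d̄ = (0.29+0.62)/2 = 0.455, v̄ = (0.22+0.54)/2 = 0.38 → q = 1.01×0.455×0.38 = 0.1746 m³/s
Panel 2-3: Δb = 2.82 m, d̄ = (0.62+1.51)/2 = 1.065, v̄ = (0.54+0.68)/2 = 0.61 → q = 2.82×1.065×0.61 = 1.832 m³/s
Panel 3-4: Δb = 1.81 m, d̄ = (1.51+0.73)/2 = 1.12, v̄ = (0.68+0.47)/2 = 0.575 → q = 1.81×1.12×0.575 = 1.166 m³/s
Panel 4-5: Δb = 1.33 m, d̄ = (0.73+0.38)/2 = 0.555, v̄ = (0.47+0.27)/2 = 0.37 → q = 1.33×0.555×0.37 = 0.2731 m³/s
Q = Σ q = 3.445 m³/s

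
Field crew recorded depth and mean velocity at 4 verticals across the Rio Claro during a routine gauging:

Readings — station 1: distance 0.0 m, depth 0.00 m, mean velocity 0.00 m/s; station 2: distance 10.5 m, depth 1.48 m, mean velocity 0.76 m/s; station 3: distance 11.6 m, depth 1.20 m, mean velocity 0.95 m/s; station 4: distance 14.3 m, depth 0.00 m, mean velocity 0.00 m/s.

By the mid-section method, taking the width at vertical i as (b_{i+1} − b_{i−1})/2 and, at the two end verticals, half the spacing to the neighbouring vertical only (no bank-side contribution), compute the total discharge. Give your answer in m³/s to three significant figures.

w_2 = (11.6 − 0.0)/2 = 5.8 m; q_2 = 0.76 × 1.48 × 5.8 = 6.524 m³/s
w_3 = (14.3 − 10.5)/2 = 1.9 m; q_3 = 0.95 × 1.20 × 1.9 = 2.166 m³/s
Stations 1, 4 contribute zero (depth or velocity is 0).
Q = Σ qᵢ = 8.690 m³/s

8.69 m³/s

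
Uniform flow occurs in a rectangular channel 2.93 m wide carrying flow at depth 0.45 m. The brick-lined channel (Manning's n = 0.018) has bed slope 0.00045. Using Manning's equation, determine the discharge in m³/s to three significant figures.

0.763 m³/s

A = b·y = 2.93 × 0.45 = 1.319 m²
P = b + 2y = 2.93 + 2×0.45 = 3.830 m
R = A/P = 1.319/3.830 = 0.3443 m
Q = (1/n)·A·R^(2/3)·S^(1/2) = (1/0.018) × 1.319 × 0.3443^(2/3) × 0.00045^(1/2) = 0.7633 m³/s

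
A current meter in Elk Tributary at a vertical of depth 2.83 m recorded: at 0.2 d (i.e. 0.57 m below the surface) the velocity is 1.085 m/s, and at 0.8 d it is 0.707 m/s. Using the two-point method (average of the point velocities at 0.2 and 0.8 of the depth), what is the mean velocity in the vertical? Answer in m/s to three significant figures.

v̄ = (1.085 + 0.707) / 2 = 0.8960 m/s

0.896 m/s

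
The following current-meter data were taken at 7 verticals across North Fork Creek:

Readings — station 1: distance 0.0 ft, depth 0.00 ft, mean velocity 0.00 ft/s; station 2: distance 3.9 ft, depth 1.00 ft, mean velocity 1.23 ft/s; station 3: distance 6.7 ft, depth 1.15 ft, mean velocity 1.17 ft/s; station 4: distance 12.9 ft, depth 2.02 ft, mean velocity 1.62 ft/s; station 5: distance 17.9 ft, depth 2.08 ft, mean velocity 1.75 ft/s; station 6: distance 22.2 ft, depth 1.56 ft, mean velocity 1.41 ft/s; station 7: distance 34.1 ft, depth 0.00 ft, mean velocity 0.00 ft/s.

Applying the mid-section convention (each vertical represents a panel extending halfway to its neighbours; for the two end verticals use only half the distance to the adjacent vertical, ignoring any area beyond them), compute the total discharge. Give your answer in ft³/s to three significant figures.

63.2 ft³/s

w_2 = (6.7 − 0.0)/2 = 3.35 ft; q_2 = 1.23 × 1.00 × 3.35 = 4.121 ft³/s
w_3 = (12.9 − 3.9)/2 = 4.5 ft; q_3 = 1.17 × 1.15 × 4.5 = 6.055 ft³/s
w_4 = (17.9 − 6.7)/2 = 5.6 ft; q_4 = 1.62 × 2.02 × 5.6 = 18.33 ft³/s
w_5 = (22.2 − 12.9)/2 = 4.65 ft; q_5 = 1.75 × 2.08 × 4.65 = 16.93 ft³/s
w_6 = (34.1 − 17.9)/2 = 8.1 ft; q_6 = 1.41 × 1.56 × 8.1 = 17.82 ft³/s
Stations 1, 7 contribute zero (depth or velocity is 0).
Q = Σ qᵢ = 63.24 ft³/s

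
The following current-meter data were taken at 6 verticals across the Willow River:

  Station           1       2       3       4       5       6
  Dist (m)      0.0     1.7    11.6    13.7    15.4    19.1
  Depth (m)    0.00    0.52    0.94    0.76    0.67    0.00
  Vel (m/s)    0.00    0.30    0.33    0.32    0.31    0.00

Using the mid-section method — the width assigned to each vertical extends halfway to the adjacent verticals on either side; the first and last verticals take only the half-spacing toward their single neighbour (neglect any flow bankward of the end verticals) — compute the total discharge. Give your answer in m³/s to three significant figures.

3.79 m³/s

w_2 = (11.6 − 0.0)/2 = 5.8 m; q_2 = 0.30 × 0.52 × 5.8 = 0.9048 m³/s
w_3 = (13.7 − 1.7)/2 = 6 m; q_3 = 0.33 × 0.94 × 6 = 1.861 m³/s
w_4 = (15.4 − 11.6)/2 = 1.9 m; q_4 = 0.32 × 0.76 × 1.9 = 0.4621 m³/s
w_5 = (19.1 − 13.7)/2 = 2.7 m; q_5 = 0.31 × 0.67 × 2.7 = 0.5608 m³/s
Stations 1, 6 contribute zero (depth or velocity is 0).
Q = Σ qᵢ = 3.789 m³/s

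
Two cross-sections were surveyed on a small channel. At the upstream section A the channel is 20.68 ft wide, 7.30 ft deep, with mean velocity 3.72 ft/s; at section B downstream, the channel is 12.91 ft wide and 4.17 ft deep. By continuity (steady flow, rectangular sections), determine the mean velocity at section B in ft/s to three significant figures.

Q = A₁V₁ = (20.68×7.30) × 3.72 = 561.6 ft³/s
A₂ = 12.91 × 4.17 = 53.83 ft²
V₂ = Q/A₂ = 561.6/53.83 = 10.43 ft/s

10.4 ft/s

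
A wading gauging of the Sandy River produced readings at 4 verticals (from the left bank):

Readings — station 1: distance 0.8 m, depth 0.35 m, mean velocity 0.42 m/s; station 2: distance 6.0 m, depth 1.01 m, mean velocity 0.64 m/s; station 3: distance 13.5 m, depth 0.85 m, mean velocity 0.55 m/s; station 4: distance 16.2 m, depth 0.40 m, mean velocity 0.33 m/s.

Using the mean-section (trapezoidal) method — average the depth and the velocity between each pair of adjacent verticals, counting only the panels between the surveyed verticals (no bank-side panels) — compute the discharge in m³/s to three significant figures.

6.77 m³/s

Panel 1-2: Δb = 5.2 m, d̄ = (0.35+1.01)/2 = 0.68, v̄ = (0.42+0.64)/2 = 0.53 → q = 5.2×0.68×0.53 = 1.874 m³/s
Panel 2-3: Δb = 7.5 m, d̄ = (1.01+0.85)/2 = 0.93, v̄ = (0.64+0.55)/2 = 0.595 → q = 7.5×0.93×0.595 = 4.150 m³/s
Panel 3-4: Δb = 2.7 m, d̄ = (0.85+0.40)/2 = 0.625, v̄ = (0.55+0.33)/2 = 0.44 → q = 2.7×0.625×0.44 = 0.7425 m³/s
Q = Σ q = 6.767 m³/s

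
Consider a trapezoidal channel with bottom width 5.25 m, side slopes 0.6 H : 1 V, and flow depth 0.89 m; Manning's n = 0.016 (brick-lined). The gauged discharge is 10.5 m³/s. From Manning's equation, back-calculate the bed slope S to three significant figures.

0.00170

A = (b + z·y)·y = (5.25 + 0.6×0.89)×0.89 = 5.148 m²
P = b + 2y√(1+z²) = 5.25 + 2×0.89×√(1+0.6²) = 7.326 m
R = A/P = 5.148/7.326 = 0.7027 m
S = (Q·n / (1·A·R^(2/3)))² = (10.5×0.016 / (1×5.148×0.7904))² = 0.001705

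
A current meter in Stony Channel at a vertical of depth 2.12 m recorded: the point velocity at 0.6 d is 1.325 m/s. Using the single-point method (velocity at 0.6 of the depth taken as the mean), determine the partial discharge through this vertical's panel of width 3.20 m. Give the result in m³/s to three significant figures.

8.99 m³/s

v̄ = v₀.₆ = 1.325 m/s
q = v̄ × d × w = 1.325 × 2.12 × 3.20 = 8.989 m³/s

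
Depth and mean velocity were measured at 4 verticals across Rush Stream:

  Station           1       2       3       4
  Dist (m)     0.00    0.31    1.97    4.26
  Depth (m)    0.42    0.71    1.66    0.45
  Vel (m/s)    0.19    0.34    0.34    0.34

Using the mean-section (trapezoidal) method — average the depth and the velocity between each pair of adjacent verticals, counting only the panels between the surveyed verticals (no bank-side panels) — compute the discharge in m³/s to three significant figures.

Panel 1-2: Δb = 0.31 m, d̄ = (0.42+0.71)/2 = 0.565, v̄ = (0.19+0.34)/2 = 0.265 → q = 0.31×0.565×0.265 = 0.04641 m³/s
Panel 2-3: Δb = 1.66 m, d̄ = (0.71+1.66)/2 = 1.185, v̄ = (0.34+0.34)/2 = 0.34 → q = 1.66×1.185×0.34 = 0.6688 m³/s
Panel 3-4: Δb = 2.29 m, d̄ = (1.66+0.45)/2 = 1.055, v̄ = (0.34+0.34)/2 = 0.34 → q = 2.29×1.055×0.34 = 0.8214 m³/s
Q = Σ q = 1.537 m³/s

1.54 m³/s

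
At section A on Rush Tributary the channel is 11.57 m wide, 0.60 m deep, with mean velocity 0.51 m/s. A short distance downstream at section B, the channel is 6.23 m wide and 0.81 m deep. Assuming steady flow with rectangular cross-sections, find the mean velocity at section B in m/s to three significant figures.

Q = A₁V₁ = (11.57×0.60) × 0.51 = 3.540 m³/s
A₂ = 6.23 × 0.81 = 5.046 m²
V₂ = Q/A₂ = 3.540/5.046 = 0.7016 m/s

0.702 m/s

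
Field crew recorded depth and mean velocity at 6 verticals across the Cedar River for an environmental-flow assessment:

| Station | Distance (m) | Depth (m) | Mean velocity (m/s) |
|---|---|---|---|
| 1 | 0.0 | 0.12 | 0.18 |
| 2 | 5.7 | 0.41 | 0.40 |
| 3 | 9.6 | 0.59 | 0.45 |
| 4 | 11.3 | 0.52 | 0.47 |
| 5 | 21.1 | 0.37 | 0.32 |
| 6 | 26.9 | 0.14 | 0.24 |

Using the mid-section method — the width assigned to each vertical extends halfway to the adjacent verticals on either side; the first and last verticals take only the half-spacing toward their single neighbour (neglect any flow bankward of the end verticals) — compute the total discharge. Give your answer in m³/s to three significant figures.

w_1 = (5.7 − 0.0)/2 = 2.85 m; q_1 = 0.18 × 0.12 × 2.85 = 0.06156 m³/s
w_2 = (9.6 − 0.0)/2 = 4.8 m; q_2 = 0.40 × 0.41 × 4.8 = 0.7872 m³/s
w_3 = (11.3 − 5.7)/2 = 2.8 m; q_3 = 0.45 × 0.59 × 2.8 = 0.7434 m³/s
w_4 = (21.1 − 9.6)/2 = 5.75 m; q_4 = 0.47 × 0.52 × 5.75 = 1.405 m³/s
w_5 = (26.9 − 11.3)/2 = 7.8 m; q_5 = 0.32 × 0.37 × 7.8 = 0.9235 m³/s
w_6 = (26.9 − 21.1)/2 = 2.9 m; q_6 = 0.24 × 0.14 × 2.9 = 0.09744 m³/s
Q = Σ qᵢ = 4.018 m³/s

4.02 m³/s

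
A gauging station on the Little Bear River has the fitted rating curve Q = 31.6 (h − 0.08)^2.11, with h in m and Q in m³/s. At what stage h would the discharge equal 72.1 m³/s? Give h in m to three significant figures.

1.56 m

h − h₀ = (Q/C)^(1/b) = (72.1/31.6)^(1/2.11) = 1.478 m
h = 0.08 + 1.478 = 1.558 m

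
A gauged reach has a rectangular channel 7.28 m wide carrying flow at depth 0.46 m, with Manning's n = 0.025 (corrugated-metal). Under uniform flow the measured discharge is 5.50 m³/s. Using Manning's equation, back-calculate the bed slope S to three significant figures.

A = b·y = 7.28 × 0.46 = 3.349 m²
P = b + 2y = 7.28 + 2×0.46 = 8.200 m
R = A/P = 3.349/8.200 = 0.4084 m
S = (Q·n / (1·A·R^(2/3)))² = (5.50×0.025 / (1×3.349×0.5504))² = 0.005564

0.00556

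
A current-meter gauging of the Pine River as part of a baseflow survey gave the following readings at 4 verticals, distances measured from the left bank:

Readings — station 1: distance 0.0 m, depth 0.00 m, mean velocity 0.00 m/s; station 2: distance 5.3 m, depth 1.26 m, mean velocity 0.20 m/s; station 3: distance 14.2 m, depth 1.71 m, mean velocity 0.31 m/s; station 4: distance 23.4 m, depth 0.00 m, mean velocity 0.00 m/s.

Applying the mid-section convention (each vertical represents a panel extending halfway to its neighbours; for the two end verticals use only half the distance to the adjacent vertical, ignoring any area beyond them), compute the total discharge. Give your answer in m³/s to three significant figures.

6.59 m³/s

w_2 = (14.2 − 0.0)/2 = 7.1 m; q_2 = 0.20 × 1.26 × 7.1 = 1.789 m³/s
w_3 = (23.4 − 5.3)/2 = 9.05 m; q_3 = 0.31 × 1.71 × 9.05 = 4.797 m³/s
Stations 1, 4 contribute zero (depth or velocity is 0).
Q = Σ qᵢ = 6.587 m³/s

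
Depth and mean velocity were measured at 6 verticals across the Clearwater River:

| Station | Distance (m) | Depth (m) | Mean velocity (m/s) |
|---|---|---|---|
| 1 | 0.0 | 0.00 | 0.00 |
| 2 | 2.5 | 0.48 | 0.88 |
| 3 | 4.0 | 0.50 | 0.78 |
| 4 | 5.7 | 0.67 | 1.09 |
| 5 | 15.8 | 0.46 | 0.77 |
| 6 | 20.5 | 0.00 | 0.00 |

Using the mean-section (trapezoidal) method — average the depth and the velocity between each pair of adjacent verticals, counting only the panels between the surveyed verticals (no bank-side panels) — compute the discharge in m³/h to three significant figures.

27100 m³/h

Panel 1-2: Δb = 2.5 m, d̄ = (0.00+0.48)/2 = 0.24, v̄ = (0.00+0.88)/2 = 0.44 → q = 2.5×0.24×0.44 = 0.2640 m³/s
Panel 2-3: Δb = 1.5 m, d̄ = (0.48+0.50)/2 = 0.49, v̄ = (0.88+0.78)/2 = 0.83 → q = 1.5×0.49×0.83 = 0.6101 m³/s
Panel 3-4: Δb = 1.7 m, d̄ = (0.50+0.67)/2 = 0.585, v̄ = (0.78+1.09)/2 = 0.935 → q = 1.7×0.585×0.935 = 0.9299 m³/s
Panel 4-5: Δb = 10.1 m, d̄ = (0.67+0.46)/2 = 0.565, v̄ = (1.09+0.77)/2 = 0.93 → q = 10.1×0.565×0.93 = 5.307 m³/s
Panel 5-6: Δb = 4.7 m, d̄ = (0.46+0.00)/2 = 0.23, v̄ = (0.77+0.00)/2 = 0.385 → q = 4.7×0.23×0.385 = 0.4162 m³/s
Q = Σ q = 7.527 m³/s
= 7.527 × 3600 = 27100 m³/h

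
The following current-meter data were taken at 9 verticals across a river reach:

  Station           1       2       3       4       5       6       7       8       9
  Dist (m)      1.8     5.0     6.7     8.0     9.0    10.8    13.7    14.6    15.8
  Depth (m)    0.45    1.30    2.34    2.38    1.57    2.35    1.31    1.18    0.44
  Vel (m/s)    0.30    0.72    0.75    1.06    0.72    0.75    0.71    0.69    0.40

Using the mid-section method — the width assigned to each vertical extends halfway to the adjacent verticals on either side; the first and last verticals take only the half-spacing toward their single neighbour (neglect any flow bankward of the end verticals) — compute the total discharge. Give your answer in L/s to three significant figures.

16500 L/s

w_1 = (5.0 − 1.8)/2 = 1.6 m; q_1 = 0.30 × 0.45 × 1.6 = 0.2160 m³/s
w_2 = (6.7 − 1.8)/2 = 2.45 m; q_2 = 0.72 × 1.30 × 2.45 = 2.293 m³/s
w_3 = (8.0 − 5.0)/2 = 1.5 m; q_3 = 0.75 × 2.34 × 1.5 = 2.633 m³/s
w_4 = (9.0 − 6.7)/2 = 1.15 m; q_4 = 1.06 × 2.38 × 1.15 = 2.901 m³/s
w_5 = (10.8 − 8.0)/2 = 1.4 m; q_5 = 0.72 × 1.57 × 1.4 = 1.583 m³/s
w_6 = (13.7 − 9.0)/2 = 2.35 m; q_6 = 0.75 × 2.35 × 2.35 = 4.142 m³/s
w_7 = (14.6 − 10.8)/2 = 1.9 m; q_7 = 0.71 × 1.31 × 1.9 = 1.767 m³/s
w_8 = (15.8 − 13.7)/2 = 1.05 m; q_8 = 0.69 × 1.18 × 1.05 = 0.8549 m³/s
w_9 = (15.8 − 14.6)/2 = 0.6 m; q_9 = 0.40 × 0.44 × 0.6 = 0.1056 m³/s
Q = Σ qᵢ = 16.50 m³/s
= 16.50 × 1000 = 16500 L/s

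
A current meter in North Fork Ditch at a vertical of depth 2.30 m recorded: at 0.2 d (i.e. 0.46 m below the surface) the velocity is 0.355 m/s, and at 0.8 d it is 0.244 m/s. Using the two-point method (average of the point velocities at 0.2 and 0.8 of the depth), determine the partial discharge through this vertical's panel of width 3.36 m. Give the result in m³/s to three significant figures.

v̄ = (0.355 + 0.244) / 2 = 0.2995 m/s
q = v̄ × d × w = 0.2995 × 2.30 × 3.36 = 2.315 m³/s

2.31 m³/s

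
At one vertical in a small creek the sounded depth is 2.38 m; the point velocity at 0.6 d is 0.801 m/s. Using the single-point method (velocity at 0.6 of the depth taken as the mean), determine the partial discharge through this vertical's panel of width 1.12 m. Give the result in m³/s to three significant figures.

2.14 m³/s

v̄ = v₀.₆ = 0.801 m/s
q = v̄ × d × w = 0.8010 × 2.38 × 1.12 = 2.135 m³/s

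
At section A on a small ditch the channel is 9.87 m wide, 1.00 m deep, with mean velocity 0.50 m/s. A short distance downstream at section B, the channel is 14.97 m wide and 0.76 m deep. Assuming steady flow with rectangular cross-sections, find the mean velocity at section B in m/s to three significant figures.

Q = A₁V₁ = (9.87×1.00) × 0.50 = 4.935 m³/s
A₂ = 14.97 × 0.76 = 11.38 m²
V₂ = Q/A₂ = 4.935/11.38 = 0.4338 m/s

0.434 m/s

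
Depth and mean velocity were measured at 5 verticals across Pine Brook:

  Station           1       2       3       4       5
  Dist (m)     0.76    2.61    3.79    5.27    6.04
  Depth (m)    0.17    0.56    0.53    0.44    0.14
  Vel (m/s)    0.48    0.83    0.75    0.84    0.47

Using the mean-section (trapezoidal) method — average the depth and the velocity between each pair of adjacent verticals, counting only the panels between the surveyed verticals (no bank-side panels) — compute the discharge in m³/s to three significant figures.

1.67 m³/s

Panel 1-2: Δb = 1.85 m, d̄ = (0.17+0.56)/2 = 0.365, v̄ = (0.48+0.83)/2 = 0.655 → q = 1.85×0.365×0.655 = 0.4423 m³/s
Panel 2-3: Δb = 1.18 m, d̄ = (0.56+0.53)/2 = 0.545, v̄ = (0.83+0.75)/2 = 0.79 → q = 1.18×0.545×0.79 = 0.5080 m³/s
Panel 3-4: Δb = 1.48 m, d̄ = (0.53+0.44)/2 = 0.485, v̄ = (0.75+0.84)/2 = 0.795 → q = 1.48×0.485×0.795 = 0.5707 m³/s
Panel 4-5: Δb = 0.77 m, d̄ = (0.44+0.14)/2 = 0.29, v̄ = (0.84+0.47)/2 = 0.655 → q = 0.77×0.29×0.655 = 0.1463 m³/s
Q = Σ q = 1.667 m³/s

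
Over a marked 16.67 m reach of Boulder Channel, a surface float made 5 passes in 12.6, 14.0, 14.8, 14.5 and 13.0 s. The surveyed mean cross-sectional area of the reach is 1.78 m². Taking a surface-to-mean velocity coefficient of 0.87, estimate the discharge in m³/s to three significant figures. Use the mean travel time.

t̄ = (12.6 + 14.0 + 14.8 + 14.5 + 13.0) / 5 = 13.78 s
v_surface = L / t̄ = 16.67 / 13.78 = 1.210 m/s
v_mean = 0.87 × 1.210 = 1.052 m/s
Q = A × v_mean = 1.78 × 1.052 = 1.873 m³/s

1.87 m³/s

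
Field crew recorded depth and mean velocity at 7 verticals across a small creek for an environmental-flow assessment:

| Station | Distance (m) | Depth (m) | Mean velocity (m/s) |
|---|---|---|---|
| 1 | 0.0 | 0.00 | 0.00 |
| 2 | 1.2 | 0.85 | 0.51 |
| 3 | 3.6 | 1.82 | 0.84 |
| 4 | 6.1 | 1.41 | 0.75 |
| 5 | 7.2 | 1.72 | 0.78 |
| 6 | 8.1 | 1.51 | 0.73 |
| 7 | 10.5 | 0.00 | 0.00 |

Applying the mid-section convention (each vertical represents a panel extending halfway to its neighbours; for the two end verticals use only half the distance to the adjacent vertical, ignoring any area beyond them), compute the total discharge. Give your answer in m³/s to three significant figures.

9.59 m³/s

w_2 = (3.6 − 0.0)/2 = 1.8 m; q_2 = 0.51 × 0.85 × 1.8 = 0.7803 m³/s
w_3 = (6.1 − 1.2)/2 = 2.45 m; q_3 = 0.84 × 1.82 × 2.45 = 3.746 m³/s
w_4 = (7.2 − 3.6)/2 = 1.8 m; q_4 = 0.75 × 1.41 × 1.8 = 1.904 m³/s
w_5 = (8.1 − 6.1)/2 = 1 m; q_5 = 0.78 × 1.72 × 1 = 1.342 m³/s
w_6 = (10.5 − 7.2)/2 = 1.65 m; q_6 = 0.73 × 1.51 × 1.65 = 1.819 m³/s
Stations 1, 7 contribute zero (depth or velocity is 0).
Q = Σ qᵢ = 9.590 m³/s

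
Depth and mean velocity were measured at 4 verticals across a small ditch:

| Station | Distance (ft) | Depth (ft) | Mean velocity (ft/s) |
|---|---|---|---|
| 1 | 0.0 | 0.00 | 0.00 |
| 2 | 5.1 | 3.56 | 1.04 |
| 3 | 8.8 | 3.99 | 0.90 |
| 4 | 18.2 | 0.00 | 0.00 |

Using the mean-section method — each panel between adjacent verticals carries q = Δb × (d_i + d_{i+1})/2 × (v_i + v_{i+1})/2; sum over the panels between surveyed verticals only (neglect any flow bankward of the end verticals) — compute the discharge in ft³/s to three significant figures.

26.7 ft³/s

Panel 1-2: Δb = 5.1 ft, d̄ = (0.00+3.56)/2 = 1.78, v̄ = (0.00+1.04)/2 = 0.52 → q = 5.1×1.78×0.52 = 4.721 ft³/s
Panel 2-3: Δb = 3.7 ft, d̄ = (3.56+3.99)/2 = 3.775, v̄ = (1.04+0.90)/2 = 0.97 → q = 3.7×3.775×0.97 = 13.55 ft³/s
Panel 3-4: Δb = 9.4 ft, d̄ = (3.99+0.00)/2 = 1.995, v̄ = (0.90+0.00)/2 = 0.45 → q = 9.4×1.995×0.45 = 8.439 ft³/s
Q = Σ q = 26.71 ft³/s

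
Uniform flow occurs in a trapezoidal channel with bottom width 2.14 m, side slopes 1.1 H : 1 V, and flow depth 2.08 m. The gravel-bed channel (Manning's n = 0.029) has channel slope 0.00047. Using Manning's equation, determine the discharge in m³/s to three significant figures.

A = (b + z·y)·y = (2.14 + 1.1×2.08)×2.08 = 9.210 m²
P = b + 2y√(1+z²) = 2.14 + 2×2.08×√(1+1.1²) = 8.324 m
R = A/P = 9.210/8.324 = 1.106 m
Q = (1/n)·A·R^(2/3)·S^(1/2) = (1/0.029) × 9.210 × 1.106^(2/3) × 0.00047^(1/2) = 7.366 m³/s

7.37 m³/s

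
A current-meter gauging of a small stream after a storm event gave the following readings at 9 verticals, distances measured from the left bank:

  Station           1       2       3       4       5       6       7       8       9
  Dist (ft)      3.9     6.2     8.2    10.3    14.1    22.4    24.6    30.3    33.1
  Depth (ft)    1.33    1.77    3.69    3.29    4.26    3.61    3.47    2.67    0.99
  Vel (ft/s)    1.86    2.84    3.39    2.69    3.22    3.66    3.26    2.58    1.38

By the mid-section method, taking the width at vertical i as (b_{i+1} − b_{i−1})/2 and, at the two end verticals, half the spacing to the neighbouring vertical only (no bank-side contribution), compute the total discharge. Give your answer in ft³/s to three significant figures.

294 ft³/s

w_1 = (6.2 − 3.9)/2 = 1.15 ft; q_1 = 1.86 × 1.33 × 1.15 = 2.845 ft³/s
w_2 = (8.2 − 3.9)/2 = 2.15 ft; q_2 = 2.84 × 1.77 × 2.15 = 10.81 ft³/s
w_3 = (10.3 − 6.2)/2 = 2.05 ft; q_3 = 3.39 × 3.69 × 2.05 = 25.64 ft³/s
w_4 = (14.1 − 8.2)/2 = 2.95 ft; q_4 = 2.69 × 3.29 × 2.95 = 26.11 ft³/s
w_5 = (22.4 − 10.3)/2 = 6.05 ft; q_5 = 3.22 × 4.26 × 6.05 = 82.99 ft³/s
w_6 = (24.6 − 14.1)/2 = 5.25 ft; q_6 = 3.66 × 3.61 × 5.25 = 69.37 ft³/s
w_7 = (30.3 − 22.4)/2 = 3.95 ft; q_7 = 3.26 × 3.47 × 3.95 = 44.68 ft³/s
w_8 = (33.1 − 24.6)/2 = 4.25 ft; q_8 = 2.58 × 2.67 × 4.25 = 29.28 ft³/s
w_9 = (33.1 − 30.3)/2 = 1.4 ft; q_9 = 1.38 × 0.99 × 1.4 = 1.913 ft³/s
Q = Σ qᵢ = 293.6 ft³/s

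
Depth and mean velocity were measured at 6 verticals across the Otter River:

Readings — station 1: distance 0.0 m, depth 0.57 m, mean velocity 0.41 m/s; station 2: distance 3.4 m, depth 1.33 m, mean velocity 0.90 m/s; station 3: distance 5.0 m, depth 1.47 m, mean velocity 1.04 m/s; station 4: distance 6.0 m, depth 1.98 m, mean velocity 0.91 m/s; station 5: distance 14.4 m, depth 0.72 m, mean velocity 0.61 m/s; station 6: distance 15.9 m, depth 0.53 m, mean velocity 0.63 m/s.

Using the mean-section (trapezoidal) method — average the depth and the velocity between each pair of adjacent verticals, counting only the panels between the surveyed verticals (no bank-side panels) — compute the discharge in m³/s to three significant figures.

Panel 1-2: Δb = 3.4 m, d̄ = (0.57+1.33)/2 = 0.95, v̄ = (0.41+0.90)/2 = 0.655 → q = 3.4×0.95×0.655 = 2.116 m³/s
Panel 2-3: Δb = 1.6 m, d̄ = (1.33+1.47)/2 = 1.4, v̄ = (0.90+1.04)/2 = 0.97 → q = 1.6×1.4×0.97 = 2.173 m³/s
Panel 3-4: Δb = 1 m, d̄ = (1.47+1.98)/2 = 1.725, v̄ = (1.04+0.91)/2 = 0.975 → q = 1×1.725×0.975 = 1.682 m³/s
Panel 4-5: Δb = 8.4 m, d̄ = (1.98+0.72)/2 = 1.35, v̄ = (0.91+0.61)/2 = 0.76 → q = 8.4×1.35×0.76 = 8.618 m³/s
Panel 5-6: Δb = 1.5 m, d̄ = (0.72+0.53)/2 = 0.625, v̄ = (0.61+0.63)/2 = 0.62 → q = 1.5×0.625×0.62 = 0.5813 m³/s
Q = Σ q = 15.17 m³/s

15.2 m³/s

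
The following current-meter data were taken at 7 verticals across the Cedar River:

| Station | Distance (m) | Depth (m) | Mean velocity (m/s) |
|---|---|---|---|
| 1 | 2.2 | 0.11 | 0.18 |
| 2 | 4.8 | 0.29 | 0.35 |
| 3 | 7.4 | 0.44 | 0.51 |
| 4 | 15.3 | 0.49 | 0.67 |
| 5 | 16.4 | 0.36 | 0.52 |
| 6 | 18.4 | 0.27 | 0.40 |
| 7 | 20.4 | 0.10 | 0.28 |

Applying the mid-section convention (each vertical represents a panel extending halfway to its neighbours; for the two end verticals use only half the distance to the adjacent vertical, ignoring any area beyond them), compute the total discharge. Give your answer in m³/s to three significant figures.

w_1 = (4.8 − 2.2)/2 = 1.3 m; q_1 = 0.18 × 0.11 × 1.3 = 0.02574 m³/s
w_2 = (7.4 − 2.2)/2 = 2.6 m; q_2 = 0.35 × 0.29 × 2.6 = 0.2639 m³/s
w_3 = (15.3 − 4.8)/2 = 5.25 m; q_3 = 0.51 × 0.44 × 5.25 = 1.178 m³/s
w_4 = (16.4 − 7.4)/2 = 4.5 m; q_4 = 0.67 × 0.49 × 4.5 = 1.477 m³/s
w_5 = (18.4 − 15.3)/2 = 1.55 m; q_5 = 0.52 × 0.36 × 1.55 = 0.2902 m³/s
w_6 = (20.4 − 16.4)/2 = 2 m; q_6 = 0.40 × 0.27 × 2 = 0.2160 m³/s
w_7 = (20.4 − 18.4)/2 = 1 m; q_7 = 0.28 × 0.10 × 1 = 0.02800 m³/s
Q = Σ qᵢ = 3.479 m³/s

3.48 m³/s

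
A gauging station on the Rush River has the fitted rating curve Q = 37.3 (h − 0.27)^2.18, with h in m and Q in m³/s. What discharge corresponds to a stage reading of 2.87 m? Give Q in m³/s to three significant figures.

299 m³/s

Q = 37.3 × (2.87 − 0.27)^2.18 = 37.3 × 2.6^2.18 = 299.5 m³/s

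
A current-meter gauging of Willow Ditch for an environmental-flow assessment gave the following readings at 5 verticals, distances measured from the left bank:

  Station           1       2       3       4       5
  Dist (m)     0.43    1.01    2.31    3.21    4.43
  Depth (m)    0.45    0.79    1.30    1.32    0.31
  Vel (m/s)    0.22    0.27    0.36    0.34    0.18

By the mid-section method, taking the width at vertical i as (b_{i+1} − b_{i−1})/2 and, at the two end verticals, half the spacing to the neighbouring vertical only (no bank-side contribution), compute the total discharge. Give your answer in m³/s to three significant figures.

1.25 m³/s

w_1 = (1.01 − 0.43)/2 = 0.29 m; q_1 = 0.22 × 0.45 × 0.29 = 0.02871 m³/s
w_2 = (2.31 − 0.43)/2 = 0.94 m; q_2 = 0.27 × 0.79 × 0.94 = 0.2005 m³/s
w_3 = (3.21 − 1.01)/2 = 1.1 m; q_3 = 0.36 × 1.30 × 1.1 = 0.5148 m³/s
w_4 = (4.43 − 2.31)/2 = 1.06 m; q_4 = 0.34 × 1.32 × 1.06 = 0.4757 m³/s
w_5 = (4.43 − 3.21)/2 = 0.61 m; q_5 = 0.18 × 0.31 × 0.61 = 0.03404 m³/s
Q = Σ qᵢ = 1.254 m³/s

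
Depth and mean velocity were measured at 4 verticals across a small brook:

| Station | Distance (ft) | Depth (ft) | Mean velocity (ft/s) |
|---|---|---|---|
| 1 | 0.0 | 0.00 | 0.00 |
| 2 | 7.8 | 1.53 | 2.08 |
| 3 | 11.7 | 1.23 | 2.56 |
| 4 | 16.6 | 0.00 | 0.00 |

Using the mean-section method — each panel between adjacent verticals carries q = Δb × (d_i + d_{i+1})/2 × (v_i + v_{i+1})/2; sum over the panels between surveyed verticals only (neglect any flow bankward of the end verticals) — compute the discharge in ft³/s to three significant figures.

22.5 ft³/s

Panel 1-2: Δb = 7.8 ft, d̄ = (0.00+1.53)/2 = 0.765, v̄ = (0.00+2.08)/2 = 1.04 → q = 7.8×0.765×1.04 = 6.206 ft³/s
Panel 2-3: Δb = 3.9 ft, d̄ = (1.53+1.23)/2 = 1.38, v̄ = (2.08+2.56)/2 = 2.32 → q = 3.9×1.38×2.32 = 12.49 ft³/s
Panel 3-4: Δb = 4.9 ft, d̄ = (1.23+0.00)/2 = 0.615, v̄ = (2.56+0.00)/2 = 1.28 → q = 4.9×0.615×1.28 = 3.857 ft³/s
Q = Σ q = 22.55 ft³/s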